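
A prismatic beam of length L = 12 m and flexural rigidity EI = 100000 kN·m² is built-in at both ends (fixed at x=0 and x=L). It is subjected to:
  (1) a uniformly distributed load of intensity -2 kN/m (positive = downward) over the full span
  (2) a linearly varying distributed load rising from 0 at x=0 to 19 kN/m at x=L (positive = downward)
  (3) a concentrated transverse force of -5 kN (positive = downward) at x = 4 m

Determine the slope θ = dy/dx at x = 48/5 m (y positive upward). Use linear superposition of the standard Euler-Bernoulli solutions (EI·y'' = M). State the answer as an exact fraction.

Load 1 — uniform load w=-2 kN/m over full span:
  θ_1 = -wx(L-x)(L-2x)/(12EI) = -(-2)·(48/5)·(12-(48/5))·(12-2·(48/5))/(12·100000) = -108/390625 rad
Load 2 — triangular load w₀=19 kN/m (0→w₀ over full span):
  θ_2 = -w₀(2x(L-x)(L-2x)(x+2L)+x²(L-x)²)/(120LEI) = -19·(2·(48/5)·(12-(48/5))·(12-2·(48/5))·((48/5)+2·12)+(48/5)²·(12-(48/5))²)/(120·12·100000) = 2736/1953125 rad
Load 3 — point force P=-5 kN at a=4 m (b=L-a=8):
  θ_3 = Pa²(L-x)(2bL-(3b+a)(L-x))/(2L³EI)  [x>a] = (-5)·4²·(12-(48/5))·(2·8·12-(3·8+4)·(12-(48/5)))/(2·12³·100000) = -13/187500 rad
Superposition: θ = Σ θ_i = 24727/23437500 rad ≈ 0.001055 rad

θ(48/5) = 24727/23437500 rad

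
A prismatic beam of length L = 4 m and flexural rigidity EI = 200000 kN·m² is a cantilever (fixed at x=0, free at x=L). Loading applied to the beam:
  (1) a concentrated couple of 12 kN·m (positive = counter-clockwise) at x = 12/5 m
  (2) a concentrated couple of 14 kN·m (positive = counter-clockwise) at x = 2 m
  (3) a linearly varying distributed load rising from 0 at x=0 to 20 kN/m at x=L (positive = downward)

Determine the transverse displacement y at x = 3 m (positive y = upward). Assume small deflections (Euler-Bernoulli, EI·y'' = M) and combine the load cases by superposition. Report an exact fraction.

Load 1 — applied couple M₀=12 kN·m at a=12/5 m (b=L-a=8/5):
  y_1 = M₀a(2x-a)/(2EI)  [x>a] = 12·(12/5)·(2·3-(12/5))/(2·200000) = 81/312500 m
Load 2 — applied couple M₀=14 kN·m at a=2 m (b=L-a=2):
  y_2 = M₀a(2x-a)/(2EI)  [x>a] = 14·2·(2·3-2)/(2·200000) = 7/25000 m
Load 3 — triangular load w₀=20 kN/m (0→w₀ over full span):
  y_3 = (w₀Lx³/12-w₀L²x²/6-w₀x⁵/(120L))/EI = (20·4·3³/12-20·4²·3²/6-20·3⁵/(120·4))/200000 = -2481/1600000 m
Superposition: y = Σ y_i = -40457/40000000 m ≈ -0.001011 m

y(3) = -40457/40000000 m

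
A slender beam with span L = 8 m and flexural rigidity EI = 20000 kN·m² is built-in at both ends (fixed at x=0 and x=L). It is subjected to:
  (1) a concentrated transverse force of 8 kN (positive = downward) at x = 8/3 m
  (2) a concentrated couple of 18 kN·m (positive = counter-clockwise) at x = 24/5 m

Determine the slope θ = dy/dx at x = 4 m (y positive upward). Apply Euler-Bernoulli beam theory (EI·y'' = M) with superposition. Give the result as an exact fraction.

θ(4) = 443/1687500 rad

Load 1 — point force P=8 kN at a=8/3 m (b=L-a=16/3):
  θ_1 = Pa²(L-x)(2bL-(3b+a)(L-x))/(2L³EI)  [x>a] = 8·(8/3)²·(8-4)·(2·(16/3)·8-(3·(16/3)+(8/3))·(8-4))/(2·8³·20000) = 2/16875 rad
Load 2 — applied couple M₀=18 kN·m at a=24/5 m (b=L-a=16/5):
  θ_2 = (R_Ax²/2 - M_Ax)/EI  [x≤a] with R_A=81/25, M_A=144/25 = ((81/25)·4²/2 - (144/25)·4)/20000 = 9/62500 rad
Superposition: θ = Σ θ_i = 443/1687500 rad ≈ 0.000263 rad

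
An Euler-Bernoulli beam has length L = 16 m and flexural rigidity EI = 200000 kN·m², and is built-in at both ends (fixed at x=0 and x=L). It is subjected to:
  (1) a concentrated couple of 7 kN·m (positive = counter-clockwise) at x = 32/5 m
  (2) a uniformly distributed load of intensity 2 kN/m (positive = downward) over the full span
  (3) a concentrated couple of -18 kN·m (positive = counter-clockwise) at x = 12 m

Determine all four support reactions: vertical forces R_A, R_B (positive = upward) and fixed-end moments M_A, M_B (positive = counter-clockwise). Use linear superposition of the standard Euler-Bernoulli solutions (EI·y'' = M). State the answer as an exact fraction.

Load 1 — applied couple M₀=7 kN·m at a=32/5 m (b=L-a=48/5):
  R_A = 6M₀ab/L³ = 6·7·(32/5)·(48/5)/16³ = 63/100 kN
  M_A = M₀b(2a-b)/L² = 7·(48/5)·(2·(32/5)-(48/5))/16² = 21/25 kN·m
  R_B = -6M₀ab/L³ = -6·7·(32/5)·(48/5)/16³ = -63/100 kN
  M_B = M₀a(2b-a)/L² = 7·(32/5)·(2·(48/5)-(32/5))/16² = 56/25 kN·m
Load 2 — uniform load w=2 kN/m over full span:
  R_A = wL/2 = 2·16/2 = 16 kN
  M_A = wL²/12 = 2·16²/12 = 128/3 kN·m
  R_B = wL/2 = 2·16/2 = 16 kN
  M_B = -wL²/12 = -2·16²/12 = -128/3 kN·m
Load 3 — applied couple M₀=-18 kN·m at a=12 m (b=L-a=4):
  R_A = 6M₀ab/L³ = 6·(-18)·12·4/16³ = -81/64 kN
  M_A = M₀b(2a-b)/L² = (-18)·4·(2·12-4)/16² = -45/8 kN·m
  R_B = -6M₀ab/L³ = -6·(-18)·12·4/16³ = 81/64 kN
  M_B = M₀a(2b-a)/L² = (-18)·12·(2·4-12)/16² = 27/8 kN·m
Superposition: R_A = 24583/1600 kN, M_A = 22729/600 kN·m, R_B = 26617/1600 kN, M_B = -22231/600 kN·m

R_A = 24583/1600 kN, M_A = 22729/600 kN·m, R_B = 26617/1600 kN, M_B = -22231/600 kN·m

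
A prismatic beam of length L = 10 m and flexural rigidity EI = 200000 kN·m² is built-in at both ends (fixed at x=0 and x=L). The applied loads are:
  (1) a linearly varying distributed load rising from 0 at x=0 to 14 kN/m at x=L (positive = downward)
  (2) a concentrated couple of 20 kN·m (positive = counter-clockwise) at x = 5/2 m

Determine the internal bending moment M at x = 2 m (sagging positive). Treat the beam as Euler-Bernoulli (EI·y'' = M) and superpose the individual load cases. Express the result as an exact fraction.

M(2) = 103/60 kN·m

Load 1 — triangular load w₀=14 kN/m (0→w₀ over full span):
  M_1 = 3w₀Lx/20 - w₀L²/30 - w₀x³/(6L) = 3·14·10·2/20 - 14·10²/30 - 14·2³/(6·10) = -98/15 kN·m
Load 2 — applied couple M₀=20 kN·m at a=5/2 m (b=L-a=15/2):
  M_2 = R_Ax - M_A  [x≤a] with R_A=9/4, M_A=-15/4 = (9/4)·2 - (-15/4) = 33/4 kN·m
Superposition: M = Σ M_i = 103/60 kN·m ≈ 1.716667 kN·m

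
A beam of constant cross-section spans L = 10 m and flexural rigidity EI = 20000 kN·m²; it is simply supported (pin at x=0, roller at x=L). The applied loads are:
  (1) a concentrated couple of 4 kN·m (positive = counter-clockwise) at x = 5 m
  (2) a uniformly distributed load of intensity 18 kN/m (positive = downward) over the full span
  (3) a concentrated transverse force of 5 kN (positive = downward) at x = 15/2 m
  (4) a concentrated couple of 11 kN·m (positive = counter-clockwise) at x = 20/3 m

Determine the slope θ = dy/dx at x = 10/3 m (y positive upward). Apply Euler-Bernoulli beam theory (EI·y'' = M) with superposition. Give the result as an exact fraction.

Load 1 — applied couple M₀=4 kN·m at a=5 m (b=L-a=5):
  θ_1 = (M₀x²/(2L)+C₁)/EI  [x≤a] with C₁=M₀(3b²-L²)/(6L)=-5/3 = (4·(10/3)²/(2·10)+(-5/3))/20000 = 1/36000 rad
Load 2 — uniform load w=18 kN/m over full span:
  θ_2 = -w(L³-6Lx²+4x³)/(24EI) = -18·(10³-6·10·(10/3)²+4·(10/3)³)/(24·20000) = -13/720 rad
Load 3 — point force P=5 kN at a=15/2 m (b=L-a=5/2):
  θ_3 = -Pb(L²-b²-3x²)/(6LEI)  [x≤a] = -5·(5/2)·(10²-(5/2)²-3·(10/3)²)/(6·10·20000) = -29/46080 rad
Load 4 — applied couple M₀=11 kN·m at a=20/3 m (b=L-a=10/3):
  θ_4 = (M₀x²/(2L)+C₁)/EI  [x≤a] with C₁=M₀(3b²-L²)/(6L)=-110/9 = (11·(10/3)²/(2·10)+(-110/9))/20000 = -11/36000 rad
Superposition: θ = Σ θ_i = -4369/230400 rad ≈ -0.018963 rad

θ(10/3) = -4369/230400 rad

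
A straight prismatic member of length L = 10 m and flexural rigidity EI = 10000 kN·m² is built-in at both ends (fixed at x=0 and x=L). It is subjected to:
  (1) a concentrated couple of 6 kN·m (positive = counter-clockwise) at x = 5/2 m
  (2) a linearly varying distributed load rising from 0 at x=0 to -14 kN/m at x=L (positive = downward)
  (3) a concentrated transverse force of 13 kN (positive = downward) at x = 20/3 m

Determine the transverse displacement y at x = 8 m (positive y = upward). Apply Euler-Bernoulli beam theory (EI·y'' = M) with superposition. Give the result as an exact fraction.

Load 1 — applied couple M₀=6 kN·m at a=5/2 m (b=L-a=15/2):
  y_1 = (R_Ax³/6 - M_Ax²/2 - M₀(x-a)²/2)/EI  [x>a] with R_A=27/40, M_A=-9/8 = ((27/40)·8³/6 - (-9/8)·8²/2 - 6·(8-(5/2))²/2)/10000 = 57/200000 m
Load 2 — triangular load w₀=-14 kN/m (0→w₀ over full span):
  y_2 = -w₀x²(L-x)²(x+2L)/(120LEI) = -(-14)·8²·(10-8)²·(8+2·10)/(120·10·10000) = 392/46875 m
Load 3 — point force P=13 kN at a=20/3 m (b=L-a=10/3):
  y_3 = -Pa²(L-x)²(3bL-(3b+a)(L-x))/(6L³EI)  [x>a] = -13·(20/3)²·(10-8)²·(3·(10/3)·10-(3·(10/3)+(20/3))·(10-8))/(6·10³·10000) = -26/10125 m
Superposition: y = Σ y_i = 492461/81000000 m ≈ 0.006080 m

y(8) = 492461/81000000 m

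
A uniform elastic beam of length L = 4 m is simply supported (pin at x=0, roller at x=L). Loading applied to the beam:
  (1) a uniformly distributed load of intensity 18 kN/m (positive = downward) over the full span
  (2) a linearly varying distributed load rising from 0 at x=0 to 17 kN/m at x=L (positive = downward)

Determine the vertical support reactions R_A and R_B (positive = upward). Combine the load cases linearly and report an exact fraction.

Load 1 — uniform load w=18 kN/m over full span:
  R_A = wL/2 = 18·4/2 = 36 kN
  R_B = wL/2 = 18·4/2 = 36 kN
Load 2 — triangular load w₀=17 kN/m (0→w₀ over full span):
  R_A = w₀L/6 = 17·4/6 = 34/3 kN
  R_B = w₀L/3 = 17·4/3 = 68/3 kN
Superposition: R_A = 142/3 kN, R_B = 176/3 kN

R_A = 142/3 kN, R_B = 176/3 kN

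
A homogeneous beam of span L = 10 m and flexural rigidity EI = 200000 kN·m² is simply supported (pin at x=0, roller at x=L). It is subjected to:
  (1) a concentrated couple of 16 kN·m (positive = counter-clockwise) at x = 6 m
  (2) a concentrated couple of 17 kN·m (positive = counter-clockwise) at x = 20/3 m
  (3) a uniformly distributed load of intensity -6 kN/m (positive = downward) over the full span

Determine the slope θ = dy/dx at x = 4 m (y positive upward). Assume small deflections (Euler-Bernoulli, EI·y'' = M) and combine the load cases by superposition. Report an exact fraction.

θ(4) = 761/2250000 rad

Load 1 — applied couple M₀=16 kN·m at a=6 m (b=L-a=4):
  θ_1 = (M₀x²/(2L)+C₁)/EI  [x≤a] with C₁=M₀(3b²-L²)/(6L)=-208/15 = (16·4²/(2·10)+(-208/15))/200000 = -1/187500 rad
Load 2 — applied couple M₀=17 kN·m at a=20/3 m (b=L-a=10/3):
  θ_2 = (M₀x²/(2L)+C₁)/EI  [x≤a] with C₁=M₀(3b²-L²)/(6L)=-170/9 = (17·4²/(2·10)+(-170/9))/200000 = -119/4500000 rad
Load 3 — uniform load w=-6 kN/m over full span:
  θ_3 = -w(L³-6Lx²+4x³)/(24EI) = -(-6)·(10³-6·10·4²+4·4³)/(24·200000) = 37/100000 rad
Superposition: θ = Σ θ_i = 761/2250000 rad ≈ 0.000338 rad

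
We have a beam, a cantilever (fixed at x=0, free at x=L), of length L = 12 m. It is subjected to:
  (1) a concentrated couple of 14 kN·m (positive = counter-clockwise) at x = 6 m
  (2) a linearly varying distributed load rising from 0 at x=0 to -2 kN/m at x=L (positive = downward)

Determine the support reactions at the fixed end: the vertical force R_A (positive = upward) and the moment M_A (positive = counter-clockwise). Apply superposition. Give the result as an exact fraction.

Load 1 — applied couple M₀=14 kN·m at a=6 m (b=L-a=6):
  R_A = 0 kN
  M_A = -M₀ = -14 kN·m
Load 2 — triangular load w₀=-2 kN/m (0→w₀ over full span):
  R_A = w₀L/2 = (-2)·12/2 = -12 kN
  M_A = w₀L²/3 = (-2)·12²/3 = -96 kN·m
Superposition: R_A = -12 kN, M_A = -110 kN·m

R_A = -12 kN, M_A = -110 kN·m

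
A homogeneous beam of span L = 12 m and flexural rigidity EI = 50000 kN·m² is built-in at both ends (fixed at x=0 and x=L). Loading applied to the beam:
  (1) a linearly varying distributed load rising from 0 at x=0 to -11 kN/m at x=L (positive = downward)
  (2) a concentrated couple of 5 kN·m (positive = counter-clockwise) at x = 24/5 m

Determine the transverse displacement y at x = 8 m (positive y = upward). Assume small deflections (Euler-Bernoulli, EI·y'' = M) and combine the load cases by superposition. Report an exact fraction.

Load 1 — triangular load w₀=-11 kN/m (0→w₀ over full span):
  y_1 = -w₀x²(L-x)²(x+2L)/(120LEI) = -(-11)·8²·(12-8)²·(8+2·12)/(120·12·50000) = 704/140625 m
Load 2 — applied couple M₀=5 kN·m at a=24/5 m (b=L-a=36/5):
  y_2 = (R_Ax³/6 - M_Ax²/2 - M₀(x-a)²/2)/EI  [x>a] with R_A=3/5, M_A=3/5 = ((3/5)·8³/6 - (3/5)·8²/2 - 5·(8-(24/5))²/2)/50000 = 2/15625 m
Superposition: y = Σ y_i = 722/140625 m ≈ 0.005134 m

y(8) = 722/140625 m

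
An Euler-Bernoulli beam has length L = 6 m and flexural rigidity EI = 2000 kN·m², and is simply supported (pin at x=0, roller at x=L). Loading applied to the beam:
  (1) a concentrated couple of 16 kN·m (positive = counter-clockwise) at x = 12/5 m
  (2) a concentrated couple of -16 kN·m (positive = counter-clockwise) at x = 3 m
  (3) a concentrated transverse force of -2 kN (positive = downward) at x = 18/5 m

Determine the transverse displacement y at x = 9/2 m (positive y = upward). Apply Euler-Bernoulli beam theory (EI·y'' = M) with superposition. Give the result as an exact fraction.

y(9/2) = 12717/2000000 m

Load 1 — applied couple M₀=16 kN·m at a=12/5 m (b=L-a=18/5):
  y_1 = (M₀x³/(6L)-M₀(x-a)²/2+C₁x)/EI  [x>a] with C₁=M₀(3b²-L²)/(6L)=32/25 = (16·(9/2)³/(6·6)-16·((9/2)-(12/5))²/2+(32/25)·(9/2))/2000 = 549/100000 m
Load 2 — applied couple M₀=-16 kN·m at a=3 m (b=L-a=3):
  y_2 = (M₀x³/(6L)-M₀(x-a)²/2+C₁x)/EI  [x>a] with C₁=M₀(3b²-L²)/(6L)=4 = ((-16)·(9/2)³/(6·6)-(-16)·((9/2)-3)²/2+4·(9/2))/2000 = -9/4000 m
Load 3 — point force P=-2 kN at a=18/5 m (b=L-a=12/5):
  y_3 = -Pa(L-x)(2Lx-a²-x²)/(6LEI)  [x>a] = -(-2)·(18/5)·(6-(9/2))·(2·6·(9/2)-(18/5)²-(9/2)²)/(6·6·2000) = 6237/2000000 m
Superposition: y = Σ y_i = 12717/2000000 m ≈ 0.006358 m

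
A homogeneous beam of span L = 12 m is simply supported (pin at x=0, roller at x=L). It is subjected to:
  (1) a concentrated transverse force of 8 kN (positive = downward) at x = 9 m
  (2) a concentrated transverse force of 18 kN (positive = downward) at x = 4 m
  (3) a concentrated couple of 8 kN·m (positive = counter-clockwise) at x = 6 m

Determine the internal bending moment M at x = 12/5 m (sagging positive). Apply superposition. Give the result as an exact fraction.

Load 1 — point force P=8 kN at a=9 m (b=L-a=3):
  M_1 = Pbx/L  [x≤a] = 8·3·(12/5)/12 = 24/5 kN·m
Load 2 — point force P=18 kN at a=4 m (b=L-a=8):
  M_2 = Pbx/L  [x≤a] = 18·8·(12/5)/12 = 144/5 kN·m
Load 3 — applied couple M₀=8 kN·m at a=6 m (b=L-a=6):
  M_3 = M₀x/L  [x≤a] = 8·(12/5)/12 = 8/5 kN·m
Superposition: M = Σ M_i = 176/5 kN·m ≈ 35.200000 kN·m

M(12/5) = 176/5 kN·m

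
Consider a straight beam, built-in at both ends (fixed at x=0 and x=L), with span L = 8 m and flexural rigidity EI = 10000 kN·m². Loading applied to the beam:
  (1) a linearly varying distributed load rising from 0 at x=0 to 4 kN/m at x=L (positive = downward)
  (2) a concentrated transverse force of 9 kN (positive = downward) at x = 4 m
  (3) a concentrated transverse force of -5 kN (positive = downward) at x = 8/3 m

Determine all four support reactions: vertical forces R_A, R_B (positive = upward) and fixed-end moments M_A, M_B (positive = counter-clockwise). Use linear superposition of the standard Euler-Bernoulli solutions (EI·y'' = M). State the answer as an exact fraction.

Load 1 — triangular load w₀=4 kN/m (0→w₀ over full span):
  R_A = 3w₀L/20 = 3·4·8/20 = 24/5 kN
  M_A = w₀L²/30 = 4·8²/30 = 128/15 kN·m
  R_B = 7w₀L/20 = 7·4·8/20 = 56/5 kN
  M_B = -w₀L²/20 = -4·8²/20 = -64/5 kN·m
Load 2 — point force P=9 kN at a=4 m (b=L-a=4):
  R_A = Pb²(3a+b)/L³ = 9·4²·(3·4+4)/8³ = 9/2 kN
  M_A = Pab²/L² = 9·4·4²/8² = 9 kN·m
  R_B = Pa²(a+3b)/L³ = 9·4²·(4+3·4)/8³ = 9/2 kN
  M_B = -Pa²b/L² = -9·4²·4/8² = -9 kN·m
Load 3 — point force P=-5 kN at a=8/3 m (b=L-a=16/3):
  R_A = Pb²(3a+b)/L³ = (-5)·(16/3)²·(3·(8/3)+(16/3))/8³ = -100/27 kN
  M_A = Pab²/L² = (-5)·(8/3)·(16/3)²/8² = -160/27 kN·m
  R_B = Pa²(a+3b)/L³ = (-5)·(8/3)²·((8/3)+3·(16/3))/8³ = -35/27 kN
  M_B = -Pa²b/L² = -(-5)·(8/3)²·(16/3)/8² = 80/27 kN·m
Superposition: R_A = 1511/270 kN, M_A = 1567/135 kN·m, R_B = 3889/270 kN, M_B = -2543/135 kN·m

R_A = 1511/270 kN, M_A = 1567/135 kN·m, R_B = 3889/270 kN, M_B = -2543/135 kN·m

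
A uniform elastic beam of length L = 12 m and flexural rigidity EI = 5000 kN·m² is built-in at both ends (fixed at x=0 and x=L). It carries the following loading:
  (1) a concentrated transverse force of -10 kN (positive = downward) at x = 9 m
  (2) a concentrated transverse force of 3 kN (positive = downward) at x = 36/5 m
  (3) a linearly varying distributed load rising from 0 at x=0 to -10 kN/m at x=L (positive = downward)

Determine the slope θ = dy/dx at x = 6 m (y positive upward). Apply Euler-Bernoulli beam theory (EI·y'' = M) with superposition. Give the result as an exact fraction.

Load 1 — point force P=-10 kN at a=9 m (b=L-a=3):
  θ_1 = -Pb²x(2aL-(3a+b)x)/(2L³EI)  [x≤a] = -(-10)·3²·6·(2·9·12-(3·9+3)·6)/(2·12³·5000) = 9/8000 rad
Load 2 — point force P=3 kN at a=36/5 m (b=L-a=24/5):
  θ_2 = -Pb²x(2aL-(3a+b)x)/(2L³EI)  [x≤a] = -3·(24/5)²·6·(2·(36/5)·12-(3·(36/5)+(24/5))·6)/(2·12³·5000) = -27/78125 rad
Load 3 — triangular load w₀=-10 kN/m (0→w₀ over full span):
  θ_3 = -w₀(2x(L-x)(L-2x)(x+2L)+x²(L-x)²)/(120LEI) = -(-10)·(2·6·(12-6)·(12-2·6)·(6+2·12)+6²·(12-6)²)/(120·12·5000) = 9/5000 rad
Superposition: θ = Σ θ_i = 12897/5000000 rad ≈ 0.002579 rad

θ(6) = 12897/5000000 rad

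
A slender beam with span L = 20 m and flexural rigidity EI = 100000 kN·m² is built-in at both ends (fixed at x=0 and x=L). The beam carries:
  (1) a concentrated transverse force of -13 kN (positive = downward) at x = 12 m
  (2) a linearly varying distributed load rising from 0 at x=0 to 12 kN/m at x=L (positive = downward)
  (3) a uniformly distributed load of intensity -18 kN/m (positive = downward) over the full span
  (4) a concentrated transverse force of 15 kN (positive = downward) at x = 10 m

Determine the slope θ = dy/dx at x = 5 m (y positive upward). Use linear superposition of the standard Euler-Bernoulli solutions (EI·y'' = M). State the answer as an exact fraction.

θ(5) = 29329/4000000 rad

Load 1 — point force P=-13 kN at a=12 m (b=L-a=8):
  θ_1 = -Pb²x(2aL-(3a+b)x)/(2L³EI)  [x≤a] = -(-13)·8²·5·(2·12·20-(3·12+8)·5)/(2·20³·100000) = 169/250000 rad
Load 2 — triangular load w₀=12 kN/m (0→w₀ over full span):
  θ_2 = -w₀(2x(L-x)(L-2x)(x+2L)+x²(L-x)²)/(120LEI) = -12·(2·5·(20-5)·(20-2·5)·(5+2·20)+5²·(20-5)²)/(120·20·100000) = -117/32000 rad
Load 3 — uniform load w=-18 kN/m over full span:
  θ_3 = -wx(L-x)(L-2x)/(12EI) = -(-18)·5·(20-5)·(20-2·5)/(12·100000) = 9/800 rad
Load 4 — point force P=15 kN at a=10 m (b=L-a=10):
  θ_4 = -Pb²x(2aL-(3a+b)x)/(2L³EI)  [x≤a] = -15·10²·5·(2·10·20-(3·10+10)·5)/(2·20³·100000) = -3/3200 rad
Superposition: θ = Σ θ_i = 29329/4000000 rad ≈ 0.007332 rad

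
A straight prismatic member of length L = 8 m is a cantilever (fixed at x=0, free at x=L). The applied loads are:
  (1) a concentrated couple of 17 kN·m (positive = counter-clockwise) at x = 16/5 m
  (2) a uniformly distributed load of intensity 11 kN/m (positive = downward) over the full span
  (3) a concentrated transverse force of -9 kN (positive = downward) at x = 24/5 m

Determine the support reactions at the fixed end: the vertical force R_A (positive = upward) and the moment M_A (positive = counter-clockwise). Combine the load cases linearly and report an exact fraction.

R_A = 79 kN, M_A = 1459/5 kN·m

Load 1 — applied couple M₀=17 kN·m at a=16/5 m (b=L-a=24/5):
  R_A = 0 kN
  M_A = -M₀ = -17 kN·m
Load 2 — uniform load w=11 kN/m over full span:
  R_A = wL = 11·8 = 88 kN
  M_A = wL²/2 = 11·8²/2 = 352 kN·m
Load 3 — point force P=-9 kN at a=24/5 m (b=L-a=16/5):
  R_A = P = (-9) = -9 kN
  M_A = Pa = (-9)·(24/5) = -216/5 kN·m
Superposition: R_A = 79 kN, M_A = 1459/5 kN·m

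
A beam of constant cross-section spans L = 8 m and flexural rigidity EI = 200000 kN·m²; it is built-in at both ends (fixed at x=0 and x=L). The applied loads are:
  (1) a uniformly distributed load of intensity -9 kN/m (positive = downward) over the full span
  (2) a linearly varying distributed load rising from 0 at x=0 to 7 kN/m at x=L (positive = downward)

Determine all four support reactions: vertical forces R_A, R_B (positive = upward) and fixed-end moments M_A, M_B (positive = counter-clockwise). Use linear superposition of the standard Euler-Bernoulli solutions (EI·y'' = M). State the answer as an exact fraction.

Load 1 — uniform load w=-9 kN/m over full span:
  R_A = wL/2 = (-9)·8/2 = -36 kN
  M_A = wL²/12 = (-9)·8²/12 = -48 kN·m
  R_B = wL/2 = (-9)·8/2 = -36 kN
  M_B = -wL²/12 = -(-9)·8²/12 = 48 kN·m
Load 2 — triangular load w₀=7 kN/m (0→w₀ over full span):
  R_A = 3w₀L/20 = 3·7·8/20 = 42/5 kN
  M_A = w₀L²/30 = 7·8²/30 = 224/15 kN·m
  R_B = 7w₀L/20 = 7·7·8/20 = 98/5 kN
  M_B = -w₀L²/20 = -7·8²/20 = -112/5 kN·m
Superposition: R_A = -138/5 kN, M_A = -496/15 kN·m, R_B = -82/5 kN, M_B = 128/5 kN·m

R_A = -138/5 kN, M_A = -496/15 kN·m, R_B = -82/5 kN, M_B = 128/5 kN·m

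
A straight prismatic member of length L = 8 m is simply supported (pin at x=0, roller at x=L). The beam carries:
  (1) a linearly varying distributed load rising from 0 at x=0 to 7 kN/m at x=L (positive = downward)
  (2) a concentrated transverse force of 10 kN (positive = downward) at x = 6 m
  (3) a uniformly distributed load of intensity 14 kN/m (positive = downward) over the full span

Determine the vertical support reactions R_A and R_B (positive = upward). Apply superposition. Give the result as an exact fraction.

Load 1 — triangular load w₀=7 kN/m (0→w₀ over full span):
  R_A = w₀L/6 = 7·8/6 = 28/3 kN
  R_B = w₀L/3 = 7·8/3 = 56/3 kN
Load 2 — point force P=10 kN at a=6 m (b=L-a=2):
  R_A = Pb/L = 10·2/8 = 5/2 kN
  R_B = Pa/L = 10·6/8 = 15/2 kN
Load 3 — uniform load w=14 kN/m over full span:
  R_A = wL/2 = 14·8/2 = 56 kN
  R_B = wL/2 = 14·8/2 = 56 kN
Superposition: R_A = 407/6 kN, R_B = 493/6 kN

R_A = 407/6 kN, R_B = 493/6 kN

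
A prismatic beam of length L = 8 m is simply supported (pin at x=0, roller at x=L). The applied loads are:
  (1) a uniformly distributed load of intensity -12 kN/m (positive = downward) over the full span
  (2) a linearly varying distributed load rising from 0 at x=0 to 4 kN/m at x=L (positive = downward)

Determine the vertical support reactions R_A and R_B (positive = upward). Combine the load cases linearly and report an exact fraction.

Load 1 — uniform load w=-12 kN/m over full span:
  R_A = wL/2 = (-12)·8/2 = -48 kN
  R_B = wL/2 = (-12)·8/2 = -48 kN
Load 2 — triangular load w₀=4 kN/m (0→w₀ over full span):
  R_A = w₀L/6 = 4·8/6 = 16/3 kN
  R_B = w₀L/3 = 4·8/3 = 32/3 kN
Superposition: R_A = -128/3 kN, R_B = -112/3 kN

R_A = -128/3 kN, R_B = -112/3 kN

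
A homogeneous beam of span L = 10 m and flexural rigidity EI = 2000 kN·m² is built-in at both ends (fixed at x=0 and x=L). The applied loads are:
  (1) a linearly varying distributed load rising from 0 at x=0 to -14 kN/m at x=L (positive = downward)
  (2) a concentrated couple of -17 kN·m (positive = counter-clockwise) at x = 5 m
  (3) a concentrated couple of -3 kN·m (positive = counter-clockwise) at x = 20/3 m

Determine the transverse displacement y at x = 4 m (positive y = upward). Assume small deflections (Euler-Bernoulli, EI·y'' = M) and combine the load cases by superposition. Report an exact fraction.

Load 1 — triangular load w₀=-14 kN/m (0→w₀ over full span):
  y_1 = -w₀x²(L-x)²(x+2L)/(120LEI) = -(-14)·4²·(10-4)²·(4+2·10)/(120·10·2000) = 252/3125 m
Load 2 — applied couple M₀=-17 kN·m at a=5 m (b=L-a=5):
  y_2 = (R_Ax³/6 - M_Ax²/2)/EI  [x≤a] with R_A=-51/20, M_A=-17/4 = ((-51/20)·4³/6 - (-17/4)·4²/2)/2000 = 17/5000 m
Load 3 — applied couple M₀=-3 kN·m at a=20/3 m (b=L-a=10/3):
  y_3 = (R_Ax³/6 - M_Ax²/2)/EI  [x≤a] with R_A=-2/5, M_A=-1 = ((-2/5)·4³/6 - (-1)·4²/2)/2000 = 7/3750 m
Superposition: y = Σ y_i = 6443/75000 m ≈ 0.085907 m

y(4) = 6443/75000 m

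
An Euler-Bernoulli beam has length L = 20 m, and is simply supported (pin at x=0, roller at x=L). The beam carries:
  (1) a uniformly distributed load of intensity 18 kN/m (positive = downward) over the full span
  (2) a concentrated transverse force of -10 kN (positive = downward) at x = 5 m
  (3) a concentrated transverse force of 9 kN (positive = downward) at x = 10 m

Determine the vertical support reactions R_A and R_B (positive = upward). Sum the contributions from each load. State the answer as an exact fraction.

R_A = 177 kN, R_B = 182 kN

Load 1 — uniform load w=18 kN/m over full span:
  R_A = wL/2 = 18·20/2 = 180 kN
  R_B = wL/2 = 18·20/2 = 180 kN
Load 2 — point force P=-10 kN at a=5 m (b=L-a=15):
  R_A = Pb/L = (-10)·15/20 = -15/2 kN
  R_B = Pa/L = (-10)·5/20 = -5/2 kN
Load 3 — point force P=9 kN at a=10 m (b=L-a=10):
  R_A = Pb/L = 9·10/20 = 9/2 kN
  R_B = Pa/L = 9·10/20 = 9/2 kN
Superposition: R_A = 177 kN, R_B = 182 kN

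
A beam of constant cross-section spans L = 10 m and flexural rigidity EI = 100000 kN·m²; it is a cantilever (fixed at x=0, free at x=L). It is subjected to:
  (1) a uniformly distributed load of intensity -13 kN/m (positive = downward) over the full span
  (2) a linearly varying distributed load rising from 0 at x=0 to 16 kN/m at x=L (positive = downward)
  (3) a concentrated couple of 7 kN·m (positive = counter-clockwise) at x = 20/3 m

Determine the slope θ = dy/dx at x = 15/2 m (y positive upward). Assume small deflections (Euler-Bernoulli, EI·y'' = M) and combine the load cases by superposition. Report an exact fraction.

Load 1 — uniform load w=-13 kN/m over full span:
  θ_1 = -wx(x²-3Lx+3L²)/(6EI) = -(-13)·(15/2)·((15/2)²-3·10·(15/2)+3·10²)/(6·100000) = 273/12800 rad
Load 2 — triangular load w₀=16 kN/m (0→w₀ over full span):
  θ_2 = (w₀Lx²/4-w₀L²x/3-w₀x⁴/(24L))/EI = (16·10·(15/2)²/4-16·10²·(15/2)/3-16·(15/2)⁴/(24·10))/100000 = -251/12800 rad
Load 3 — applied couple M₀=7 kN·m at a=20/3 m (b=L-a=10/3):
  θ_3 = M₀a/EI  [x>a] = 7·(20/3)/100000 = 7/15000 rad
Superposition: θ = Σ θ_i = 1049/480000 rad ≈ 0.002185 rad

θ(15/2) = 1049/480000 rad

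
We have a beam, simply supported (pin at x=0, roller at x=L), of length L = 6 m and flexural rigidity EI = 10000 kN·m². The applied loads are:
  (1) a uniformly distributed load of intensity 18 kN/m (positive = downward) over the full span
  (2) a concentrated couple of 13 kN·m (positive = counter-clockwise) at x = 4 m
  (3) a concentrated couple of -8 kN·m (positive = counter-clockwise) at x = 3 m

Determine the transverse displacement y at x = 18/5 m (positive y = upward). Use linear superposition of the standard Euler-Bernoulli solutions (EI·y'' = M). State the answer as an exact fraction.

y(18/5) = -95421/3125000 m

Load 1 — uniform load w=18 kN/m over full span:
  y_1 = -wx(L³-2Lx²+x³)/(24EI) = -18·(18/5)·(6³-2·6·(18/5)²+(18/5)³)/(24·10000) = -22599/781250 m
Load 2 — applied couple M₀=13 kN·m at a=4 m (b=L-a=2):
  y_2 = (M₀x³/(6L)+C₁x)/EI  [x≤a] with C₁=M₀(3b²-L²)/(6L)=-26/3 = (13·(18/5)³/(6·6)+(-26/3)·(18/5))/10000 = -897/625000 m
Load 3 — applied couple M₀=-8 kN·m at a=3 m (b=L-a=3):
  y_3 = (M₀x³/(6L)-M₀(x-a)²/2+C₁x)/EI  [x>a] with C₁=M₀(3b²-L²)/(6L)=2 = ((-8)·(18/5)³/(6·6)-(-8)·((18/5)-3)²/2+2·(18/5))/10000 = -27/156250 m
Superposition: y = Σ y_i = -95421/3125000 m ≈ -0.030535 m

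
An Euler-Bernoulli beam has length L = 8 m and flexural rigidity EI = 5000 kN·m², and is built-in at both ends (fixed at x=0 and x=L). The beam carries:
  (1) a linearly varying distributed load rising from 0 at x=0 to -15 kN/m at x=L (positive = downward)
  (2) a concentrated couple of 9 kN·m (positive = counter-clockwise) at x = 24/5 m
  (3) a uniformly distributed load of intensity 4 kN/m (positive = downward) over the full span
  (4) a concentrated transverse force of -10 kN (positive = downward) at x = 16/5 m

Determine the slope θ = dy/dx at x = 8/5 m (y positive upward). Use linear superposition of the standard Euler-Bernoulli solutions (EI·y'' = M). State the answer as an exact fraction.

Load 1 — triangular load w₀=-15 kN/m (0→w₀ over full span):
  θ_1 = -w₀(2x(L-x)(L-2x)(x+2L)+x²(L-x)²)/(120LEI) = -(-15)·(2·(8/5)·(8-(8/5))·(8-2·(8/5))·((8/5)+2·8)+(8/5)²·(8-(8/5))²)/(120·8·5000) = 448/78125 rad
Load 2 — applied couple M₀=9 kN·m at a=24/5 m (b=L-a=16/5):
  θ_2 = (R_Ax²/2 - M_Ax)/EI  [x≤a] with R_A=81/50, M_A=72/25 = ((81/50)·(8/5)²/2 - (72/25)·(8/5))/5000 = -198/390625 rad
Load 3 — uniform load w=4 kN/m over full span:
  θ_3 = -wx(L-x)(L-2x)/(12EI) = -4·(8/5)·(8-(8/5))·(8-2·(8/5))/(12·5000) = -256/78125 rad
Load 4 — point force P=-10 kN at a=16/5 m (b=L-a=24/5):
  θ_4 = -Pb²x(2aL-(3a+b)x)/(2L³EI)  [x≤a] = -(-10)·(24/5)²·(8/5)·(2·(16/5)·8-(3·(16/5)+(24/5))·(8/5))/(2·8³·5000) = 792/390625 rad
Superposition: θ = Σ θ_i = 1554/390625 rad ≈ 0.003978 rad

θ(8/5) = 1554/390625 rad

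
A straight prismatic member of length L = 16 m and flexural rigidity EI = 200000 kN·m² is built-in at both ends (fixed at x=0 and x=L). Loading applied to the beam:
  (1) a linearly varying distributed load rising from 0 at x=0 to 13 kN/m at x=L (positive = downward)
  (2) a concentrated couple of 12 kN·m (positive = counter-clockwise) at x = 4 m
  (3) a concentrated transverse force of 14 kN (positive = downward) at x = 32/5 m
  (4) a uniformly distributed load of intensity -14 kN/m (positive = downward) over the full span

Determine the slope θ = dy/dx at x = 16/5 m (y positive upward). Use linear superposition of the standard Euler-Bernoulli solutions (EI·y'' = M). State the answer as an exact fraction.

θ(16/5) = 62903/58593750 rad

Load 1 — triangular load w₀=13 kN/m (0→w₀ over full span):
  θ_1 = -w₀(2x(L-x)(L-2x)(x+2L)+x²(L-x)²)/(120LEI) = -13·(2·(16/5)·(16-(16/5))·(16-2·(16/5))·((16/5)+2·16)+(16/5)²·(16-(16/5))²)/(120·16·200000) = -5824/5859375 rad
Load 2 — applied couple M₀=12 kN·m at a=4 m (b=L-a=12):
  θ_2 = (R_Ax²/2 - M_Ax)/EI  [x≤a] with R_A=27/32, M_A=-9/4 = ((27/32)·(16/5)²/2 - (-9/4)·(16/5))/200000 = 9/156250 rad
Load 3 — point force P=14 kN at a=32/5 m (b=L-a=48/5):
  θ_3 = -Pb²x(2aL-(3a+b)x)/(2L³EI)  [x≤a] = -14·(48/5)²·(16/5)·(2·(32/5)·16-(3·(32/5)+(48/5))·(16/5))/(2·16³·200000) = -2772/9765625 rad
Load 4 — uniform load w=-14 kN/m over full span:
  θ_4 = -wx(L-x)(L-2x)/(12EI) = -(-14)·(16/5)·(16-(16/5))·(16-2·(16/5))/(12·200000) = 896/390625 rad
Superposition: θ = Σ θ_i = 62903/58593750 rad ≈ 0.001074 rad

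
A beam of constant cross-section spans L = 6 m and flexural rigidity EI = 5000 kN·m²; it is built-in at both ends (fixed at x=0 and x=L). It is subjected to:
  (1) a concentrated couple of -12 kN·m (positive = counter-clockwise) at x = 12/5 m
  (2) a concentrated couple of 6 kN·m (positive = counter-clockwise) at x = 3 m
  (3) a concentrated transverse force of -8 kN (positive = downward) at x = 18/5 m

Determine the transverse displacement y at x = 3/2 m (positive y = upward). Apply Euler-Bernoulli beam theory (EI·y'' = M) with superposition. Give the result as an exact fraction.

Load 1 — applied couple M₀=-12 kN·m at a=12/5 m (b=L-a=18/5):
  y_1 = (R_Ax³/6 - M_Ax²/2)/EI  [x≤a] with R_A=-72/25, M_A=-36/25 = ((-72/25)·(3/2)³/6 - (-36/25)·(3/2)²/2)/5000 = 0 m
Load 2 — applied couple M₀=6 kN·m at a=3 m (b=L-a=3):
  y_2 = (R_Ax³/6 - M_Ax²/2)/EI  [x≤a] with R_A=3/2, M_A=3/2 = ((3/2)·(3/2)³/6 - (3/2)·(3/2)²/2)/5000 = -27/160000 m
Load 3 — point force P=-8 kN at a=18/5 m (b=L-a=12/5):
  y_3 = -Pb²x²(3aL-(3a+b)x)/(6L³EI)  [x≤a] = -(-8)·(12/5)²·(3/2)²·(3·(18/5)·6-(3·(18/5)+(12/5))·(3/2))/(6·6³·5000) = 9/12500 m
Superposition: y = Σ y_i = 441/800000 m ≈ 0.000551 m

y(3/2) = 441/800000 m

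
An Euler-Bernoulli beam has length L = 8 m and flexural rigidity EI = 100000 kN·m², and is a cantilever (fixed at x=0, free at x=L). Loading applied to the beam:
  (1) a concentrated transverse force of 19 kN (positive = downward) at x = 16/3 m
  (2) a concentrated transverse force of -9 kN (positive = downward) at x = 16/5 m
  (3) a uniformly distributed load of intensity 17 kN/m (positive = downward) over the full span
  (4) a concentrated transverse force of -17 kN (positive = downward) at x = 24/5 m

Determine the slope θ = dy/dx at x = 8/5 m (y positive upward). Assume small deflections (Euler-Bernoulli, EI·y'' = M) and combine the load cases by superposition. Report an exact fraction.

θ(8/5) = -8231/1171875 rad

Load 1 — point force P=19 kN at a=16/3 m (b=L-a=8/3):
  θ_1 = -Px(2a-x)/(2EI)  [x≤a] = -19·(8/5)·(2·(16/3)-(8/5))/(2·100000) = -323/234375 rad
Load 2 — point force P=-9 kN at a=16/5 m (b=L-a=24/5):
  θ_2 = -Px(2a-x)/(2EI)  [x≤a] = -(-9)·(8/5)·(2·(16/5)-(8/5))/(2·100000) = 27/78125 rad
Load 3 — uniform load w=17 kN/m over full span:
  θ_3 = -wx(x²-3Lx+3L²)/(6EI) = -17·(8/5)·((8/5)²-3·8·(8/5)+3·8²)/(6·100000) = -8296/1171875 rad
Load 4 — point force P=-17 kN at a=24/5 m (b=L-a=16/5):
  θ_4 = -Px(2a-x)/(2EI)  [x≤a] = -(-17)·(8/5)·(2·(24/5)-(8/5))/(2·100000) = 17/15625 rad
Superposition: θ = Σ θ_i = -8231/1171875 rad ≈ -0.007024 rad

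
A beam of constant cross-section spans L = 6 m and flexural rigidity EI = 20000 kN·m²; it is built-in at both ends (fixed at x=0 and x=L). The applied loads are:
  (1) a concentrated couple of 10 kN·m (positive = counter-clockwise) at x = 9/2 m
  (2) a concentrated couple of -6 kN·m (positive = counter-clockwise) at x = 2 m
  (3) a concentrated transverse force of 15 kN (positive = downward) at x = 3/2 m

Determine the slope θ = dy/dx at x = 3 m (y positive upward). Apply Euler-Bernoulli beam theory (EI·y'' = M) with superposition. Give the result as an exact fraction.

Load 1 — applied couple M₀=10 kN·m at a=9/2 m (b=L-a=3/2):
  θ_1 = (R_Ax²/2 - M_Ax)/EI  [x≤a] with R_A=15/8, M_A=25/8 = ((15/8)·3²/2 - (25/8)·3)/20000 = -3/64000 rad
Load 2 — applied couple M₀=-6 kN·m at a=2 m (b=L-a=4):
  θ_2 = (R_Ax²/2 - M_Ax - M₀(x-a))/EI  [x>a] with R_A=-4/3, M_A=0 = ((-4/3)·3²/2 - 0·3 - (-6)·(3-2))/20000 = 0 rad
Load 3 — point force P=15 kN at a=3/2 m (b=L-a=9/2):
  θ_3 = Pa²(L-x)(2bL-(3b+a)(L-x))/(2L³EI)  [x>a] = 15·(3/2)²·(6-3)·(2·(9/2)·6-(3·(9/2)+(3/2))·(6-3))/(2·6³·20000) = 27/256000 rad
Superposition: θ = Σ θ_i = 3/51200 rad ≈ 0.000059 rad

θ(3) = 3/51200 rad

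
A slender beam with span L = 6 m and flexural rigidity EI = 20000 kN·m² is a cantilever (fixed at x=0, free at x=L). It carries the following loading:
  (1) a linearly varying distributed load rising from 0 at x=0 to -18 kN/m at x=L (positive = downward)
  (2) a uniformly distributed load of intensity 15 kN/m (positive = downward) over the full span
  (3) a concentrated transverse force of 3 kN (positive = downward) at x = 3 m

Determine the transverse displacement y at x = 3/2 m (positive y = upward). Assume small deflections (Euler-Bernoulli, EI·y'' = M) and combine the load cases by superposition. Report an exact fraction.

y(3/2) = -66447/25600000 m

Load 1 — triangular load w₀=-18 kN/m (0→w₀ over full span):
  y_1 = (w₀Lx³/12-w₀L²x²/6-w₀x⁵/(120L))/EI = ((-18)·6·(3/2)³/12-(-18)·6²·(3/2)²/6-(-18)·(3/2)⁵/(120·6))/20000 = 272403/25600000 m
Load 2 — uniform load w=15 kN/m over full span:
  y_2 = -wx²(x²-4Lx+6L²)/(24EI) = -15·(3/2)²·((3/2)²-4·6·(3/2)+6·6²)/(24·20000) = -6561/512000 m
Load 3 — point force P=3 kN at a=3 m (b=L-a=3):
  y_3 = -Px²(3a-x)/(6EI)  [x≤a] = -3·(3/2)²·(3·3-(3/2))/(6·20000) = -27/64000 m
Superposition: y = Σ y_i = -66447/25600000 m ≈ -0.002596 m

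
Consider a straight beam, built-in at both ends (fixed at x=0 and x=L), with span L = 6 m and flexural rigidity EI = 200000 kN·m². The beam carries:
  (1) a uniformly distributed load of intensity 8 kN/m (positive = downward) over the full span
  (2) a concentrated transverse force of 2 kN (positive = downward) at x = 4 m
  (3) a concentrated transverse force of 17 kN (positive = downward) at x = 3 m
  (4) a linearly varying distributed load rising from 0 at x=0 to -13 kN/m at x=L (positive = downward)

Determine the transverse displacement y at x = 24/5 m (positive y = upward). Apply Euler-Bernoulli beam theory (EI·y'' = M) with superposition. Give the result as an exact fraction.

y(24/5) = -804437/18750000000 m

Load 1 — uniform load w=8 kN/m over full span:
  y_1 = -wx²(L-x)²/(24EI) = -8·(24/5)²·(6-(24/5))²/(24·200000) = -108/1953125 m
Load 2 — point force P=2 kN at a=4 m (b=L-a=2):
  y_2 = -Pa²(L-x)²(3bL-(3b+a)(L-x))/(6L³EI)  [x>a] = -2·4²·(6-(24/5))²·(3·2·6-(3·2+4)·(6-(24/5)))/(6·6³·200000) = -1/234375 m
Load 3 — point force P=17 kN at a=3 m (b=L-a=3):
  y_3 = -Pa²(L-x)²(3bL-(3b+a)(L-x))/(6L³EI)  [x>a] = -17·3²·(6-(24/5))²·(3·3·6-(3·3+3)·(6-(24/5)))/(6·6³·200000) = -1683/50000000 m
Load 4 — triangular load w₀=-13 kN/m (0→w₀ over full span):
  y_4 = -w₀x²(L-x)²(x+2L)/(120LEI) = -(-13)·(24/5)²·(6-(24/5))²·((24/5)+2·6)/(120·6·200000) = 2457/48828125 m
Superposition: y = Σ y_i = -804437/18750000000 m ≈ -0.000043 m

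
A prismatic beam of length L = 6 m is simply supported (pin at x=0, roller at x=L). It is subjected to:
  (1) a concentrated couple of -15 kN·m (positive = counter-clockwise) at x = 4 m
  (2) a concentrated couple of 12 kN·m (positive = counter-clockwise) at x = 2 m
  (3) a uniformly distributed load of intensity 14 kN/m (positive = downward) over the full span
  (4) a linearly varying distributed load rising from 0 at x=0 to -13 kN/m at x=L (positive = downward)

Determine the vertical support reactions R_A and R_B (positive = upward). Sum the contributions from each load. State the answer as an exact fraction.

Load 1 — applied couple M₀=-15 kN·m at a=4 m (b=L-a=2):
  R_A = M₀/L = (-15)/6 = -5/2 kN
  R_B = -M₀/L = -(-15)/6 = 5/2 kN
Load 2 — applied couple M₀=12 kN·m at a=2 m (b=L-a=4):
  R_A = M₀/L = 12/6 = 2 kN
  R_B = -M₀/L = -12/6 = -2 kN
Load 3 — uniform load w=14 kN/m over full span:
  R_A = wL/2 = 14·6/2 = 42 kN
  R_B = wL/2 = 14·6/2 = 42 kN
Load 4 — triangular load w₀=-13 kN/m (0→w₀ over full span):
  R_A = w₀L/6 = (-13)·6/6 = -13 kN
  R_B = w₀L/3 = (-13)·6/3 = -26 kN
Superposition: R_A = 57/2 kN, R_B = 33/2 kN

R_A = 57/2 kN, R_B = 33/2 kN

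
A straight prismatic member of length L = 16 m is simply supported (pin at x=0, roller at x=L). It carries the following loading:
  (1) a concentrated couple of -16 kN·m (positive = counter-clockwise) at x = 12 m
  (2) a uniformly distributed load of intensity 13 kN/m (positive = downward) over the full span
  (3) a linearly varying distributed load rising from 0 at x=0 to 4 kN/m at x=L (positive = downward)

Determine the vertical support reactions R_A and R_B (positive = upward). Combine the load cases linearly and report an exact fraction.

Load 1 — applied couple M₀=-16 kN·m at a=12 m (b=L-a=4):
  R_A = M₀/L = (-16)/16 = -1 kN
  R_B = -M₀/L = -(-16)/16 = 1 kN
Load 2 — uniform load w=13 kN/m over full span:
  R_A = wL/2 = 13·16/2 = 104 kN
  R_B = wL/2 = 13·16/2 = 104 kN
Load 3 — triangular load w₀=4 kN/m (0→w₀ over full span):
  R_A = w₀L/6 = 4·16/6 = 32/3 kN
  R_B = w₀L/3 = 4·16/3 = 64/3 kN
Superposition: R_A = 341/3 kN, R_B = 379/3 kN

R_A = 341/3 kN, R_B = 379/3 kN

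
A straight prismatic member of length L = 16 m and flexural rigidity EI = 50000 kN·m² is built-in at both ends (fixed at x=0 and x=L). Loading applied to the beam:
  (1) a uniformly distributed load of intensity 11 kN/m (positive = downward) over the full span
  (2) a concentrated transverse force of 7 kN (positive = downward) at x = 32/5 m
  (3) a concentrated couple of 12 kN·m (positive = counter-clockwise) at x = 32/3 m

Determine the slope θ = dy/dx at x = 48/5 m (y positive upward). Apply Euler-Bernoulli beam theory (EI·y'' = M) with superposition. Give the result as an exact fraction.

θ(48/5) = 40284/9765625 rad

Load 1 — uniform load w=11 kN/m over full span:
  θ_1 = -wx(L-x)(L-2x)/(12EI) = -11·(48/5)·(16-(48/5))·(16-2·(48/5))/(12·50000) = 1408/390625 rad
Load 2 — point force P=7 kN at a=32/5 m (b=L-a=48/5):
  θ_2 = Pa²(L-x)(2bL-(3b+a)(L-x))/(2L³EI)  [x>a] = 7·(32/5)²·(16-(48/5))·(2·(48/5)·16-(3·(48/5)+(32/5))·(16-(48/5)))/(2·16³·50000) = 3584/9765625 rad
Load 3 — applied couple M₀=12 kN·m at a=32/3 m (b=L-a=16/3):
  θ_3 = (R_Ax²/2 - M_Ax)/EI  [x≤a] with R_A=1, M_A=4 = (1·(48/5)²/2 - 4·(48/5))/50000 = 12/78125 rad
Superposition: θ = Σ θ_i = 40284/9765625 rad ≈ 0.004125 rad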